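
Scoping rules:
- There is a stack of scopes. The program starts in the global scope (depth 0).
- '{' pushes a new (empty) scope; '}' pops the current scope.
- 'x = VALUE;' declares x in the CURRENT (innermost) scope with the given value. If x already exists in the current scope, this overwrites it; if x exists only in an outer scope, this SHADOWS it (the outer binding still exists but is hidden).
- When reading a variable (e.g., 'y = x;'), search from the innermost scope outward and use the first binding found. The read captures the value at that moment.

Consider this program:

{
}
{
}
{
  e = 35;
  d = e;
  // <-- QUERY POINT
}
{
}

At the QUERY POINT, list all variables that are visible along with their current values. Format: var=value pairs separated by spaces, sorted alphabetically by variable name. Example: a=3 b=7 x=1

Step 1: enter scope (depth=1)
Step 2: exit scope (depth=0)
Step 3: enter scope (depth=1)
Step 4: exit scope (depth=0)
Step 5: enter scope (depth=1)
Step 6: declare e=35 at depth 1
Step 7: declare d=(read e)=35 at depth 1
Visible at query point: d=35 e=35

Answer: d=35 e=35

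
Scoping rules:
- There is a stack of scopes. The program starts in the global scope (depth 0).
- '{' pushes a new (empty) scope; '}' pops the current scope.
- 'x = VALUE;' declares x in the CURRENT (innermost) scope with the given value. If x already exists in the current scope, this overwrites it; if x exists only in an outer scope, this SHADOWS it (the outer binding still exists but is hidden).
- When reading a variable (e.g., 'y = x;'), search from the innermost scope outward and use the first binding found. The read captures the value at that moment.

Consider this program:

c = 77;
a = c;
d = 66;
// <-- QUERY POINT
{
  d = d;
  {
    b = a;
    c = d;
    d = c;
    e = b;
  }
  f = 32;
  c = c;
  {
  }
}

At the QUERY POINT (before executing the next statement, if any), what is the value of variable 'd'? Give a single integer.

Answer: 66

Derivation:
Step 1: declare c=77 at depth 0
Step 2: declare a=(read c)=77 at depth 0
Step 3: declare d=66 at depth 0
Visible at query point: a=77 c=77 d=66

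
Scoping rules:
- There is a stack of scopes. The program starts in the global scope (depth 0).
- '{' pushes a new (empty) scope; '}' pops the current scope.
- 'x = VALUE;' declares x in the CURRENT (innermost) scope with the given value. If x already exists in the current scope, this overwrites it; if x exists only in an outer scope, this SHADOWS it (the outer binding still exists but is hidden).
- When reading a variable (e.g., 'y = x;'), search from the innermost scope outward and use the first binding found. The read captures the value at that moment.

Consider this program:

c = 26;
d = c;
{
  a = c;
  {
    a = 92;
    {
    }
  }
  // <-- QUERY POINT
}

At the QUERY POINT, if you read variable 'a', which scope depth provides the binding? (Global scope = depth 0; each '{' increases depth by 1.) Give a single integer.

Step 1: declare c=26 at depth 0
Step 2: declare d=(read c)=26 at depth 0
Step 3: enter scope (depth=1)
Step 4: declare a=(read c)=26 at depth 1
Step 5: enter scope (depth=2)
Step 6: declare a=92 at depth 2
Step 7: enter scope (depth=3)
Step 8: exit scope (depth=2)
Step 9: exit scope (depth=1)
Visible at query point: a=26 c=26 d=26

Answer: 1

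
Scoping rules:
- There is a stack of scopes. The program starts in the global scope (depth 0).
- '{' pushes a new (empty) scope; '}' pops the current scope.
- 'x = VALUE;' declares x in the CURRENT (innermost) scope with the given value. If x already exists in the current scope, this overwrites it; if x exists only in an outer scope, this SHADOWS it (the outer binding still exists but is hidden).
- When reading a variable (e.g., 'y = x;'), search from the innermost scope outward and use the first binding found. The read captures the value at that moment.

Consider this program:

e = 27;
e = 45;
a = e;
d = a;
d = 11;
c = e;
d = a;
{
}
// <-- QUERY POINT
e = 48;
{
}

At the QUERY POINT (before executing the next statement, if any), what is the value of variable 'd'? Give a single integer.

Answer: 45

Derivation:
Step 1: declare e=27 at depth 0
Step 2: declare e=45 at depth 0
Step 3: declare a=(read e)=45 at depth 0
Step 4: declare d=(read a)=45 at depth 0
Step 5: declare d=11 at depth 0
Step 6: declare c=(read e)=45 at depth 0
Step 7: declare d=(read a)=45 at depth 0
Step 8: enter scope (depth=1)
Step 9: exit scope (depth=0)
Visible at query point: a=45 c=45 d=45 e=45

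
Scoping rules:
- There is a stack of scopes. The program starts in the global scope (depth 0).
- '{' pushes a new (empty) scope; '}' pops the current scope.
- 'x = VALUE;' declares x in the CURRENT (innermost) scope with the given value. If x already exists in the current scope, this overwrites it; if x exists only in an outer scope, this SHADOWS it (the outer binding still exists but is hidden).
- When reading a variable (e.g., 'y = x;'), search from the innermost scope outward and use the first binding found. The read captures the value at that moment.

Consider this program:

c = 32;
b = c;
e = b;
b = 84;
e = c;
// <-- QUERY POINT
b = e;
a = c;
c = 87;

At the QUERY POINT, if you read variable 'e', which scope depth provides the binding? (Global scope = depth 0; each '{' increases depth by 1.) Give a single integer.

Answer: 0

Derivation:
Step 1: declare c=32 at depth 0
Step 2: declare b=(read c)=32 at depth 0
Step 3: declare e=(read b)=32 at depth 0
Step 4: declare b=84 at depth 0
Step 5: declare e=(read c)=32 at depth 0
Visible at query point: b=84 c=32 e=32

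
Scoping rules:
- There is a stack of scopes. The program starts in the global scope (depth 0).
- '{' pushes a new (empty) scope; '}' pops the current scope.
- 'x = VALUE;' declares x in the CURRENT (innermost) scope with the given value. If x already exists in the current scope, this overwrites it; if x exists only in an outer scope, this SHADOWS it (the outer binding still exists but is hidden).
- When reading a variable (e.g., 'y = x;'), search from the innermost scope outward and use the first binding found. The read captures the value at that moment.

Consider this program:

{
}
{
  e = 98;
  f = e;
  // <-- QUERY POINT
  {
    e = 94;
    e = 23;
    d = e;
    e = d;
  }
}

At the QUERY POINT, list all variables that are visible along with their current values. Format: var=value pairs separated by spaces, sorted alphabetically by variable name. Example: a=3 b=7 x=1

Step 1: enter scope (depth=1)
Step 2: exit scope (depth=0)
Step 3: enter scope (depth=1)
Step 4: declare e=98 at depth 1
Step 5: declare f=(read e)=98 at depth 1
Visible at query point: e=98 f=98

Answer: e=98 f=98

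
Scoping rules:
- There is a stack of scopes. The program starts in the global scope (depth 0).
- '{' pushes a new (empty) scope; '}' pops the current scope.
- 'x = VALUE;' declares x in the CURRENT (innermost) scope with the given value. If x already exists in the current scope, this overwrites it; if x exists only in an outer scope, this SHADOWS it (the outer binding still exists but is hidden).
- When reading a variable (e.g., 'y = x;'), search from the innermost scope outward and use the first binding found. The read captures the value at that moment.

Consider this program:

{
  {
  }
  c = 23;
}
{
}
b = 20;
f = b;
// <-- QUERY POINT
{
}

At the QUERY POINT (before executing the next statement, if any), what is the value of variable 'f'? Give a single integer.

Answer: 20

Derivation:
Step 1: enter scope (depth=1)
Step 2: enter scope (depth=2)
Step 3: exit scope (depth=1)
Step 4: declare c=23 at depth 1
Step 5: exit scope (depth=0)
Step 6: enter scope (depth=1)
Step 7: exit scope (depth=0)
Step 8: declare b=20 at depth 0
Step 9: declare f=(read b)=20 at depth 0
Visible at query point: b=20 f=20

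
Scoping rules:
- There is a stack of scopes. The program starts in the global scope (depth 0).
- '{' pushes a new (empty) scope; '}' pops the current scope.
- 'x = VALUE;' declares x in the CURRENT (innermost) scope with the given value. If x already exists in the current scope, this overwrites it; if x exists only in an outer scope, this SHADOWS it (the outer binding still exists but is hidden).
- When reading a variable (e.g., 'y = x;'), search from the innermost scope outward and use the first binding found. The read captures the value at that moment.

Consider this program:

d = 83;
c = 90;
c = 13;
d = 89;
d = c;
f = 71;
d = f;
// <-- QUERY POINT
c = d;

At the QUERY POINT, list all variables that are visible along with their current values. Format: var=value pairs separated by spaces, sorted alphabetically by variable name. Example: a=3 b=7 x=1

Answer: c=13 d=71 f=71

Derivation:
Step 1: declare d=83 at depth 0
Step 2: declare c=90 at depth 0
Step 3: declare c=13 at depth 0
Step 4: declare d=89 at depth 0
Step 5: declare d=(read c)=13 at depth 0
Step 6: declare f=71 at depth 0
Step 7: declare d=(read f)=71 at depth 0
Visible at query point: c=13 d=71 f=71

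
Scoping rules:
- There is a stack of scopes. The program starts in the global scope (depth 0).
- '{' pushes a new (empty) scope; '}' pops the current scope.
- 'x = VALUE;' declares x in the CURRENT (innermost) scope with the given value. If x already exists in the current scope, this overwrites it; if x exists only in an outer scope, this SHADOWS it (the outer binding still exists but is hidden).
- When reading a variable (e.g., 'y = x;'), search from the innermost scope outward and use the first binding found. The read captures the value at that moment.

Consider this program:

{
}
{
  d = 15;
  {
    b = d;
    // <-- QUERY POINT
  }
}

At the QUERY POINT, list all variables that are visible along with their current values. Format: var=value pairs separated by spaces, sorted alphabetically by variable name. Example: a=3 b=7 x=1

Step 1: enter scope (depth=1)
Step 2: exit scope (depth=0)
Step 3: enter scope (depth=1)
Step 4: declare d=15 at depth 1
Step 5: enter scope (depth=2)
Step 6: declare b=(read d)=15 at depth 2
Visible at query point: b=15 d=15

Answer: b=15 d=15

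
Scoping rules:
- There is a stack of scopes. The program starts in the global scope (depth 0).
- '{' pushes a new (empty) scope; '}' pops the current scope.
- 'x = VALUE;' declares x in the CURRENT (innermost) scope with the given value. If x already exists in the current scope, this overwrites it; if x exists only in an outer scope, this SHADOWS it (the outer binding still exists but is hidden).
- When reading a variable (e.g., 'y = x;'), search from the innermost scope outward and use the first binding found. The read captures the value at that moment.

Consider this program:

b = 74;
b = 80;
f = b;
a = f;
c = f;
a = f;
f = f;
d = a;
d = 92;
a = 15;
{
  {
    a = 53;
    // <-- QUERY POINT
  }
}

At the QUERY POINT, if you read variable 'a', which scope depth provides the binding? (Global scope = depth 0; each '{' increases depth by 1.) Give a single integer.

Step 1: declare b=74 at depth 0
Step 2: declare b=80 at depth 0
Step 3: declare f=(read b)=80 at depth 0
Step 4: declare a=(read f)=80 at depth 0
Step 5: declare c=(read f)=80 at depth 0
Step 6: declare a=(read f)=80 at depth 0
Step 7: declare f=(read f)=80 at depth 0
Step 8: declare d=(read a)=80 at depth 0
Step 9: declare d=92 at depth 0
Step 10: declare a=15 at depth 0
Step 11: enter scope (depth=1)
Step 12: enter scope (depth=2)
Step 13: declare a=53 at depth 2
Visible at query point: a=53 b=80 c=80 d=92 f=80

Answer: 2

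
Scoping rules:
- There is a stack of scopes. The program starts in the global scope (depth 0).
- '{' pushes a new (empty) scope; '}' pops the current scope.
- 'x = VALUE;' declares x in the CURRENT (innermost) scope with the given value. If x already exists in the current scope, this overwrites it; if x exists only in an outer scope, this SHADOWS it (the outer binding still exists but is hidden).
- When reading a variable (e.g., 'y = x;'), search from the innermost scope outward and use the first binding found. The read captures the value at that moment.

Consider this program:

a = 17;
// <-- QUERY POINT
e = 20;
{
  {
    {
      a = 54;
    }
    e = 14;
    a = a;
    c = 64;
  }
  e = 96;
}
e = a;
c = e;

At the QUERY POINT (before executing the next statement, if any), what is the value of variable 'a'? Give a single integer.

Step 1: declare a=17 at depth 0
Visible at query point: a=17

Answer: 17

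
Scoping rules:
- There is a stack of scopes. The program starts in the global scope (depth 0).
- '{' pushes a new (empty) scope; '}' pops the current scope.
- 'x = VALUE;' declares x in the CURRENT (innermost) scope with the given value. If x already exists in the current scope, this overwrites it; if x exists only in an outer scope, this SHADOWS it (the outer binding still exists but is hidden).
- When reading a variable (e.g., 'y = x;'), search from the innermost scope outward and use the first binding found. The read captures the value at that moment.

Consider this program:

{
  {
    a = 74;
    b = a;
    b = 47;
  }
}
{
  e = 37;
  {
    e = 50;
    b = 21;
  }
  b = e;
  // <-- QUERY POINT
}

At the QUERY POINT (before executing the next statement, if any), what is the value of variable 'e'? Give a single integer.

Step 1: enter scope (depth=1)
Step 2: enter scope (depth=2)
Step 3: declare a=74 at depth 2
Step 4: declare b=(read a)=74 at depth 2
Step 5: declare b=47 at depth 2
Step 6: exit scope (depth=1)
Step 7: exit scope (depth=0)
Step 8: enter scope (depth=1)
Step 9: declare e=37 at depth 1
Step 10: enter scope (depth=2)
Step 11: declare e=50 at depth 2
Step 12: declare b=21 at depth 2
Step 13: exit scope (depth=1)
Step 14: declare b=(read e)=37 at depth 1
Visible at query point: b=37 e=37

Answer: 37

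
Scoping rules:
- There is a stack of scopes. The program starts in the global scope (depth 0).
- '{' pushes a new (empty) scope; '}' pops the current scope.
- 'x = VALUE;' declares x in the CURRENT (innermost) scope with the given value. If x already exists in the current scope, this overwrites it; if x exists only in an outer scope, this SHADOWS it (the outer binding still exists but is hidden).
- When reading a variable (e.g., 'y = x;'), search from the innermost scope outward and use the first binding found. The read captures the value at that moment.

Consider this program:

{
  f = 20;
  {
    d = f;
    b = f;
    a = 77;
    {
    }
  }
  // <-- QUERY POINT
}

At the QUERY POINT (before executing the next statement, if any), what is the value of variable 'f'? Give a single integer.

Step 1: enter scope (depth=1)
Step 2: declare f=20 at depth 1
Step 3: enter scope (depth=2)
Step 4: declare d=(read f)=20 at depth 2
Step 5: declare b=(read f)=20 at depth 2
Step 6: declare a=77 at depth 2
Step 7: enter scope (depth=3)
Step 8: exit scope (depth=2)
Step 9: exit scope (depth=1)
Visible at query point: f=20

Answer: 20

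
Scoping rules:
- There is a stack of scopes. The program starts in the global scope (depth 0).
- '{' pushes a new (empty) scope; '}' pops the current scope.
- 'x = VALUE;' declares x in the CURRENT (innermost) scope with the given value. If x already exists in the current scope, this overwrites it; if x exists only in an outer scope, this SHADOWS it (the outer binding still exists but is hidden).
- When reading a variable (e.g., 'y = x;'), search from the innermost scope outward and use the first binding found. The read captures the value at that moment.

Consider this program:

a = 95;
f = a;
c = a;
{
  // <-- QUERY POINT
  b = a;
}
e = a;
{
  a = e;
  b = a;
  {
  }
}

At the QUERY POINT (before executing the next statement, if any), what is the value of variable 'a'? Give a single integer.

Answer: 95

Derivation:
Step 1: declare a=95 at depth 0
Step 2: declare f=(read a)=95 at depth 0
Step 3: declare c=(read a)=95 at depth 0
Step 4: enter scope (depth=1)
Visible at query point: a=95 c=95 f=95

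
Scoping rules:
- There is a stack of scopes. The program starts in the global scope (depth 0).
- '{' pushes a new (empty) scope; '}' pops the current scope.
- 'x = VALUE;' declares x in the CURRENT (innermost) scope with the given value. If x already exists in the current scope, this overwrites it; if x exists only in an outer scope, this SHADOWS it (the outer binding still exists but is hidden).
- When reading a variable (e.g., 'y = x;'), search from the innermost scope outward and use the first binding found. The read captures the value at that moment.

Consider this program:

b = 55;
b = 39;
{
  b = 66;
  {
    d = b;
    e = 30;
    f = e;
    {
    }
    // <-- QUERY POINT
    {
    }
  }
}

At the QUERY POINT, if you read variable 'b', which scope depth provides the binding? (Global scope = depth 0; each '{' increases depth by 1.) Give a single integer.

Answer: 1

Derivation:
Step 1: declare b=55 at depth 0
Step 2: declare b=39 at depth 0
Step 3: enter scope (depth=1)
Step 4: declare b=66 at depth 1
Step 5: enter scope (depth=2)
Step 6: declare d=(read b)=66 at depth 2
Step 7: declare e=30 at depth 2
Step 8: declare f=(read e)=30 at depth 2
Step 9: enter scope (depth=3)
Step 10: exit scope (depth=2)
Visible at query point: b=66 d=66 e=30 f=30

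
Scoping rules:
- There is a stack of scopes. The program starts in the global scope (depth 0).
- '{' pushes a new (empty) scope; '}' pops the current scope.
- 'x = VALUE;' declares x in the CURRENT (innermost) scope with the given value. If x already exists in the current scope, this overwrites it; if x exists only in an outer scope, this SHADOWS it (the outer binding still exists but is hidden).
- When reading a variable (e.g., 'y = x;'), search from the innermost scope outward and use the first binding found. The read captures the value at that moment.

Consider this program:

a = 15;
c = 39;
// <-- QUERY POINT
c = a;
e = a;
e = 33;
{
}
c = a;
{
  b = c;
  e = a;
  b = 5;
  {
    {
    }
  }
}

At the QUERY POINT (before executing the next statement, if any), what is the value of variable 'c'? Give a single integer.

Step 1: declare a=15 at depth 0
Step 2: declare c=39 at depth 0
Visible at query point: a=15 c=39

Answer: 39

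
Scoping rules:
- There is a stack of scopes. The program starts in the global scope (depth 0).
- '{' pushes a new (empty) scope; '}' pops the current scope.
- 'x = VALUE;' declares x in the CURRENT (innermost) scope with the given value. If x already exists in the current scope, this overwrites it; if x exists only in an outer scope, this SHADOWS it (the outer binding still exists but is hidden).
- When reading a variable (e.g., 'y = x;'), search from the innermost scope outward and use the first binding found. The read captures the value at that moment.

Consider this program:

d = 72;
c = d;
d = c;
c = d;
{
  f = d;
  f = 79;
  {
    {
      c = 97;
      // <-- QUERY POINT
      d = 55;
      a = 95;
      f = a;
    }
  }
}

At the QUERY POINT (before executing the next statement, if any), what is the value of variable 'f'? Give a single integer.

Answer: 79

Derivation:
Step 1: declare d=72 at depth 0
Step 2: declare c=(read d)=72 at depth 0
Step 3: declare d=(read c)=72 at depth 0
Step 4: declare c=(read d)=72 at depth 0
Step 5: enter scope (depth=1)
Step 6: declare f=(read d)=72 at depth 1
Step 7: declare f=79 at depth 1
Step 8: enter scope (depth=2)
Step 9: enter scope (depth=3)
Step 10: declare c=97 at depth 3
Visible at query point: c=97 d=72 f=79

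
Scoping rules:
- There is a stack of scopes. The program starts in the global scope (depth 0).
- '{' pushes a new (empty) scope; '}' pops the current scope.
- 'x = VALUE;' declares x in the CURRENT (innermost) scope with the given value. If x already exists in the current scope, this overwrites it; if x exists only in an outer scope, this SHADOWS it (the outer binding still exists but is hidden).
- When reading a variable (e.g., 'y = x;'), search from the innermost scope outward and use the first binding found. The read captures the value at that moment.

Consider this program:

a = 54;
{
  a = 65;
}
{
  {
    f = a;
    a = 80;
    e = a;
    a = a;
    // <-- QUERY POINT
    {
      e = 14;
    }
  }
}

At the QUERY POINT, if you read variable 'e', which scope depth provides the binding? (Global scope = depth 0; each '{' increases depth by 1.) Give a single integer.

Step 1: declare a=54 at depth 0
Step 2: enter scope (depth=1)
Step 3: declare a=65 at depth 1
Step 4: exit scope (depth=0)
Step 5: enter scope (depth=1)
Step 6: enter scope (depth=2)
Step 7: declare f=(read a)=54 at depth 2
Step 8: declare a=80 at depth 2
Step 9: declare e=(read a)=80 at depth 2
Step 10: declare a=(read a)=80 at depth 2
Visible at query point: a=80 e=80 f=54

Answer: 2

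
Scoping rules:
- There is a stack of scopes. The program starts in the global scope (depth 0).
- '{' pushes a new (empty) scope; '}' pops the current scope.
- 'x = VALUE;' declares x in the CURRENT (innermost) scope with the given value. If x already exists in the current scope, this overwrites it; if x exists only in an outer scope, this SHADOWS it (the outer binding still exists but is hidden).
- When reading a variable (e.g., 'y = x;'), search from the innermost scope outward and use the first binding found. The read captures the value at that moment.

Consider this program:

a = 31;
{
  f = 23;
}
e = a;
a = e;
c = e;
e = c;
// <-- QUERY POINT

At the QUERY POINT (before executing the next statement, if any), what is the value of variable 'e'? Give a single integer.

Step 1: declare a=31 at depth 0
Step 2: enter scope (depth=1)
Step 3: declare f=23 at depth 1
Step 4: exit scope (depth=0)
Step 5: declare e=(read a)=31 at depth 0
Step 6: declare a=(read e)=31 at depth 0
Step 7: declare c=(read e)=31 at depth 0
Step 8: declare e=(read c)=31 at depth 0
Visible at query point: a=31 c=31 e=31

Answer: 31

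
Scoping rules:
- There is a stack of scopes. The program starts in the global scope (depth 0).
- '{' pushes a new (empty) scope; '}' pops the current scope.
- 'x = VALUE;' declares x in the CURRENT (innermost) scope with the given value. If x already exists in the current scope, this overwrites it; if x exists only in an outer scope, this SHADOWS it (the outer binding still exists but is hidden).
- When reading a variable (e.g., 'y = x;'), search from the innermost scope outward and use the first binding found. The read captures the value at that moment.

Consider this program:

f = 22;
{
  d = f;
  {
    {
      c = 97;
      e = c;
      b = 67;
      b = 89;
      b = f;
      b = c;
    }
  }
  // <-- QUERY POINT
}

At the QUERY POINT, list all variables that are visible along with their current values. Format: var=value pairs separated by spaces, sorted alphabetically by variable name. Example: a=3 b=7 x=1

Step 1: declare f=22 at depth 0
Step 2: enter scope (depth=1)
Step 3: declare d=(read f)=22 at depth 1
Step 4: enter scope (depth=2)
Step 5: enter scope (depth=3)
Step 6: declare c=97 at depth 3
Step 7: declare e=(read c)=97 at depth 3
Step 8: declare b=67 at depth 3
Step 9: declare b=89 at depth 3
Step 10: declare b=(read f)=22 at depth 3
Step 11: declare b=(read c)=97 at depth 3
Step 12: exit scope (depth=2)
Step 13: exit scope (depth=1)
Visible at query point: d=22 f=22

Answer: d=22 f=22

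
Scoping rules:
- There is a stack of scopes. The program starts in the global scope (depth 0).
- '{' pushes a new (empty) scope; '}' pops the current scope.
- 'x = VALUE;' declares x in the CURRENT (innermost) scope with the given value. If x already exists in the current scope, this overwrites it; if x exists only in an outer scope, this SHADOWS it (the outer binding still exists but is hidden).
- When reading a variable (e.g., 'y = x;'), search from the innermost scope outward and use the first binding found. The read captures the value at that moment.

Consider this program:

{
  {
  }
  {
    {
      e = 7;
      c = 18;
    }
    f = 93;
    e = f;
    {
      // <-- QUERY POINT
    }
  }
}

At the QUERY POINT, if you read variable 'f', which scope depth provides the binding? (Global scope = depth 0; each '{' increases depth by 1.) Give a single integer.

Answer: 2

Derivation:
Step 1: enter scope (depth=1)
Step 2: enter scope (depth=2)
Step 3: exit scope (depth=1)
Step 4: enter scope (depth=2)
Step 5: enter scope (depth=3)
Step 6: declare e=7 at depth 3
Step 7: declare c=18 at depth 3
Step 8: exit scope (depth=2)
Step 9: declare f=93 at depth 2
Step 10: declare e=(read f)=93 at depth 2
Step 11: enter scope (depth=3)
Visible at query point: e=93 f=93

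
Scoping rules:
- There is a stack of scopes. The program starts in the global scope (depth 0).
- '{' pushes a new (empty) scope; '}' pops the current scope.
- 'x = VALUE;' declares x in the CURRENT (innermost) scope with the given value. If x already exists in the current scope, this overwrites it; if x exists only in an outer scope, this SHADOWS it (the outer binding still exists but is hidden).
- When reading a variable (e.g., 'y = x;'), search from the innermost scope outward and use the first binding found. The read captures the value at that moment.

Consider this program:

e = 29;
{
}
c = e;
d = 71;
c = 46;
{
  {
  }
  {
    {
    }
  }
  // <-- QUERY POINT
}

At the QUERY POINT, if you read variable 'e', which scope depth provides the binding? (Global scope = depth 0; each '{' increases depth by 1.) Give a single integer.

Step 1: declare e=29 at depth 0
Step 2: enter scope (depth=1)
Step 3: exit scope (depth=0)
Step 4: declare c=(read e)=29 at depth 0
Step 5: declare d=71 at depth 0
Step 6: declare c=46 at depth 0
Step 7: enter scope (depth=1)
Step 8: enter scope (depth=2)
Step 9: exit scope (depth=1)
Step 10: enter scope (depth=2)
Step 11: enter scope (depth=3)
Step 12: exit scope (depth=2)
Step 13: exit scope (depth=1)
Visible at query point: c=46 d=71 e=29

Answer: 0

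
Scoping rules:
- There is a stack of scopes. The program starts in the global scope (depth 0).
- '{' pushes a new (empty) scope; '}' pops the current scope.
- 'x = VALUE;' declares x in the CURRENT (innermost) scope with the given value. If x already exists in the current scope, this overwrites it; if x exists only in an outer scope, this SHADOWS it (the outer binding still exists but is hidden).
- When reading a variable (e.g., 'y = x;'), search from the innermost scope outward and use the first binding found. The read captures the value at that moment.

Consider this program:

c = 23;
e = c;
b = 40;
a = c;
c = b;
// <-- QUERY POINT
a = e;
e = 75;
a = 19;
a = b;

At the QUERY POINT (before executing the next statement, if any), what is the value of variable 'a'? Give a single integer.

Answer: 23

Derivation:
Step 1: declare c=23 at depth 0
Step 2: declare e=(read c)=23 at depth 0
Step 3: declare b=40 at depth 0
Step 4: declare a=(read c)=23 at depth 0
Step 5: declare c=(read b)=40 at depth 0
Visible at query point: a=23 b=40 c=40 e=23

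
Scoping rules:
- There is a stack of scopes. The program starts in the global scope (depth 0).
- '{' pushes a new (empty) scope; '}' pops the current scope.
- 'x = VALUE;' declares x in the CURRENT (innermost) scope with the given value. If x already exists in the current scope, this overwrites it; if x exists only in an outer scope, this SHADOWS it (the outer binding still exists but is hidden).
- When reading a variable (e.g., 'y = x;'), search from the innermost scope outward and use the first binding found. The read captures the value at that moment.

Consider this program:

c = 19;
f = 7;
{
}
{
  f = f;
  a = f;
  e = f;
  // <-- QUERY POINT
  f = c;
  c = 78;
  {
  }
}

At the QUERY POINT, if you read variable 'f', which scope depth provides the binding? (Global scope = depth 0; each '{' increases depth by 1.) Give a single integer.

Answer: 1

Derivation:
Step 1: declare c=19 at depth 0
Step 2: declare f=7 at depth 0
Step 3: enter scope (depth=1)
Step 4: exit scope (depth=0)
Step 5: enter scope (depth=1)
Step 6: declare f=(read f)=7 at depth 1
Step 7: declare a=(read f)=7 at depth 1
Step 8: declare e=(read f)=7 at depth 1
Visible at query point: a=7 c=19 e=7 f=7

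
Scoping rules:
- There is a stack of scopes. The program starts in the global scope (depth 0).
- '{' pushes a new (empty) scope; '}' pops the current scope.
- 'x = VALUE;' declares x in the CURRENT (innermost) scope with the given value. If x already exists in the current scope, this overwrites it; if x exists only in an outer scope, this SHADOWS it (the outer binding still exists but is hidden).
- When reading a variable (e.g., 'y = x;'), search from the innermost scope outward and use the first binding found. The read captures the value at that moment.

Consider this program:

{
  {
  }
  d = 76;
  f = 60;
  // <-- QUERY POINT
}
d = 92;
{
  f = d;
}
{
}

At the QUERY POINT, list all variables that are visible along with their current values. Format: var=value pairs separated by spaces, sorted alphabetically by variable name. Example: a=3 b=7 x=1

Step 1: enter scope (depth=1)
Step 2: enter scope (depth=2)
Step 3: exit scope (depth=1)
Step 4: declare d=76 at depth 1
Step 5: declare f=60 at depth 1
Visible at query point: d=76 f=60

Answer: d=76 f=60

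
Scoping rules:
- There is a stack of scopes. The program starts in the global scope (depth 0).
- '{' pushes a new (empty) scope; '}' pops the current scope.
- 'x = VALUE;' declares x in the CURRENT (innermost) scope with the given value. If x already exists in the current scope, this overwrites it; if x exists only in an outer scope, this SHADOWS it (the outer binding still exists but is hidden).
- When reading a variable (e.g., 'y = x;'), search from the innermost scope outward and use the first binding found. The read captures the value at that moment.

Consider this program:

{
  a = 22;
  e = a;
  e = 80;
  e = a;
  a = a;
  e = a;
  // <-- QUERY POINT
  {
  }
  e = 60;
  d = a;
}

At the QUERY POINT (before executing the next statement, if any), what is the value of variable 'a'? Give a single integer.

Step 1: enter scope (depth=1)
Step 2: declare a=22 at depth 1
Step 3: declare e=(read a)=22 at depth 1
Step 4: declare e=80 at depth 1
Step 5: declare e=(read a)=22 at depth 1
Step 6: declare a=(read a)=22 at depth 1
Step 7: declare e=(read a)=22 at depth 1
Visible at query point: a=22 e=22

Answer: 22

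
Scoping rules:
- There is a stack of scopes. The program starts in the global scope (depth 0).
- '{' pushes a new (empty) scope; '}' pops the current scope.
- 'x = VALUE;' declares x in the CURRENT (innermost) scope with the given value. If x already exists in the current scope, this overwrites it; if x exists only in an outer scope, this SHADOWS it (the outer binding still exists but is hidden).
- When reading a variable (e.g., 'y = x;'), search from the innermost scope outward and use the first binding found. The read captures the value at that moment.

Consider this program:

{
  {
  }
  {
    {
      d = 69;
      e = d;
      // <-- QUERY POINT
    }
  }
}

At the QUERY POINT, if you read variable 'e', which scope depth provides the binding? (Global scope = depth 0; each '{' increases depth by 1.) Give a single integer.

Answer: 3

Derivation:
Step 1: enter scope (depth=1)
Step 2: enter scope (depth=2)
Step 3: exit scope (depth=1)
Step 4: enter scope (depth=2)
Step 5: enter scope (depth=3)
Step 6: declare d=69 at depth 3
Step 7: declare e=(read d)=69 at depth 3
Visible at query point: d=69 e=69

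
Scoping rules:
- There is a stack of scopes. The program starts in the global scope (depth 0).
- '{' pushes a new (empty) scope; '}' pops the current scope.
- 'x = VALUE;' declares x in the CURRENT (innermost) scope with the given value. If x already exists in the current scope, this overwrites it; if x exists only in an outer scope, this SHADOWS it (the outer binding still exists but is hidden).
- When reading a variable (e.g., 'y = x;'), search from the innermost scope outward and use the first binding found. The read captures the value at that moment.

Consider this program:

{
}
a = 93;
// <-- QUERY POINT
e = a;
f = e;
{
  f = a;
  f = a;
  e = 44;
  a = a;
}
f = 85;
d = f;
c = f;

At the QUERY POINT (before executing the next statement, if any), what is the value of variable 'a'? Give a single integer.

Step 1: enter scope (depth=1)
Step 2: exit scope (depth=0)
Step 3: declare a=93 at depth 0
Visible at query point: a=93

Answer: 93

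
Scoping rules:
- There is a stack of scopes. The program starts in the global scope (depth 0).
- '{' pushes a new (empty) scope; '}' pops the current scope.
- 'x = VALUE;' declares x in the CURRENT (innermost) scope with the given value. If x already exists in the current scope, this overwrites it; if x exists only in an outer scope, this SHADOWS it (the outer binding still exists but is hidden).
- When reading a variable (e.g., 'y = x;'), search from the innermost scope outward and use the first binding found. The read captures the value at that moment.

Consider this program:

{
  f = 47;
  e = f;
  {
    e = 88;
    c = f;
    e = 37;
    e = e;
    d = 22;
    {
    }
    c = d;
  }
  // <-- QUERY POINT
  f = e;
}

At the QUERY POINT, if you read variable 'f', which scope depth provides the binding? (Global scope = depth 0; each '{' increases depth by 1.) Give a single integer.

Answer: 1

Derivation:
Step 1: enter scope (depth=1)
Step 2: declare f=47 at depth 1
Step 3: declare e=(read f)=47 at depth 1
Step 4: enter scope (depth=2)
Step 5: declare e=88 at depth 2
Step 6: declare c=(read f)=47 at depth 2
Step 7: declare e=37 at depth 2
Step 8: declare e=(read e)=37 at depth 2
Step 9: declare d=22 at depth 2
Step 10: enter scope (depth=3)
Step 11: exit scope (depth=2)
Step 12: declare c=(read d)=22 at depth 2
Step 13: exit scope (depth=1)
Visible at query point: e=47 f=47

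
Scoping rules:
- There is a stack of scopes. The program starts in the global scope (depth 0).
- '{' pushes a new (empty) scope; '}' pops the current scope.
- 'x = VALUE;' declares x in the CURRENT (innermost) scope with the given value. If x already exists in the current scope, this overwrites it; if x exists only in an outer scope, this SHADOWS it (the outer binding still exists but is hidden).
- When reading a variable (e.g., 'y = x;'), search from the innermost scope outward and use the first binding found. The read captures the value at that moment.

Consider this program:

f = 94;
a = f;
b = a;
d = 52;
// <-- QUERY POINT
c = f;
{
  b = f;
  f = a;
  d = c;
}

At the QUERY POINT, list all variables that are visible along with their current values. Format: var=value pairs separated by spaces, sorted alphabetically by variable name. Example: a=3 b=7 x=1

Answer: a=94 b=94 d=52 f=94

Derivation:
Step 1: declare f=94 at depth 0
Step 2: declare a=(read f)=94 at depth 0
Step 3: declare b=(read a)=94 at depth 0
Step 4: declare d=52 at depth 0
Visible at query point: a=94 b=94 d=52 f=94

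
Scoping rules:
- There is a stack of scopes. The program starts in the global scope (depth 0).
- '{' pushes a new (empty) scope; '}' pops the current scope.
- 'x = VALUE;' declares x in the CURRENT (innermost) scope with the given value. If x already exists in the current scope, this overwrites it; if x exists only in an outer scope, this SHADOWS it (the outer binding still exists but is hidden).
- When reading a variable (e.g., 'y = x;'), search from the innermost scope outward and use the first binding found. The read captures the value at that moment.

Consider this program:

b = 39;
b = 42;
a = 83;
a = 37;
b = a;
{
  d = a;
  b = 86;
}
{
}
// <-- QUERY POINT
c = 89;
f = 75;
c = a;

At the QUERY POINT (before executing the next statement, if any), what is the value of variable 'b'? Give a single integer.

Answer: 37

Derivation:
Step 1: declare b=39 at depth 0
Step 2: declare b=42 at depth 0
Step 3: declare a=83 at depth 0
Step 4: declare a=37 at depth 0
Step 5: declare b=(read a)=37 at depth 0
Step 6: enter scope (depth=1)
Step 7: declare d=(read a)=37 at depth 1
Step 8: declare b=86 at depth 1
Step 9: exit scope (depth=0)
Step 10: enter scope (depth=1)
Step 11: exit scope (depth=0)
Visible at query point: a=37 b=37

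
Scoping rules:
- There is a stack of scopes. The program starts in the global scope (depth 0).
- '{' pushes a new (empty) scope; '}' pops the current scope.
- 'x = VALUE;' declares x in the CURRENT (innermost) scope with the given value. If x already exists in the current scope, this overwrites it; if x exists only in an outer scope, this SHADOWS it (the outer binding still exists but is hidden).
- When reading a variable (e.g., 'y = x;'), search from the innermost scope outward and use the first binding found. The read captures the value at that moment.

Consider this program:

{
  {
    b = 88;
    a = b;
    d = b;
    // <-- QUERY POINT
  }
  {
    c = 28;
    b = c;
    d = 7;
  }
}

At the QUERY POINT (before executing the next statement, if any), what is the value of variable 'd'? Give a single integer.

Answer: 88

Derivation:
Step 1: enter scope (depth=1)
Step 2: enter scope (depth=2)
Step 3: declare b=88 at depth 2
Step 4: declare a=(read b)=88 at depth 2
Step 5: declare d=(read b)=88 at depth 2
Visible at query point: a=88 b=88 d=88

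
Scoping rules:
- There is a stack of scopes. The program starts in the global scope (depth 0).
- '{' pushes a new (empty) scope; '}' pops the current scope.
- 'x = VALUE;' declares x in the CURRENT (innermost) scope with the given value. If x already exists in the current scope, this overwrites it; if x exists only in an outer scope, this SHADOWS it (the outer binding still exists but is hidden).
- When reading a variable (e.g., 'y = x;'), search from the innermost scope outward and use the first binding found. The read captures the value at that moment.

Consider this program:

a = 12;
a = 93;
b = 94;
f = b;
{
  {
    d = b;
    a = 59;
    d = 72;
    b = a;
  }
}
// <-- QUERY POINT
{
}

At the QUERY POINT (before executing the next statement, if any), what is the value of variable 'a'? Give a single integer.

Answer: 93

Derivation:
Step 1: declare a=12 at depth 0
Step 2: declare a=93 at depth 0
Step 3: declare b=94 at depth 0
Step 4: declare f=(read b)=94 at depth 0
Step 5: enter scope (depth=1)
Step 6: enter scope (depth=2)
Step 7: declare d=(read b)=94 at depth 2
Step 8: declare a=59 at depth 2
Step 9: declare d=72 at depth 2
Step 10: declare b=(read a)=59 at depth 2
Step 11: exit scope (depth=1)
Step 12: exit scope (depth=0)
Visible at query point: a=93 b=94 f=94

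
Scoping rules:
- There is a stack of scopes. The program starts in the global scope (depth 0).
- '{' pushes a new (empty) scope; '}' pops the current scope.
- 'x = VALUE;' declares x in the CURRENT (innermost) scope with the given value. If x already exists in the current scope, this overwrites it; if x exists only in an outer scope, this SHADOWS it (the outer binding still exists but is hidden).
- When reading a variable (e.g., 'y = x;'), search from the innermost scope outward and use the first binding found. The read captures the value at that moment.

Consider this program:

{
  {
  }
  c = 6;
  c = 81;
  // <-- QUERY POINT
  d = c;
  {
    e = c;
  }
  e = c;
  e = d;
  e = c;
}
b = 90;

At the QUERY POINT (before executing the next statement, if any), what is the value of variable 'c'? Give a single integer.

Step 1: enter scope (depth=1)
Step 2: enter scope (depth=2)
Step 3: exit scope (depth=1)
Step 4: declare c=6 at depth 1
Step 5: declare c=81 at depth 1
Visible at query point: c=81

Answer: 81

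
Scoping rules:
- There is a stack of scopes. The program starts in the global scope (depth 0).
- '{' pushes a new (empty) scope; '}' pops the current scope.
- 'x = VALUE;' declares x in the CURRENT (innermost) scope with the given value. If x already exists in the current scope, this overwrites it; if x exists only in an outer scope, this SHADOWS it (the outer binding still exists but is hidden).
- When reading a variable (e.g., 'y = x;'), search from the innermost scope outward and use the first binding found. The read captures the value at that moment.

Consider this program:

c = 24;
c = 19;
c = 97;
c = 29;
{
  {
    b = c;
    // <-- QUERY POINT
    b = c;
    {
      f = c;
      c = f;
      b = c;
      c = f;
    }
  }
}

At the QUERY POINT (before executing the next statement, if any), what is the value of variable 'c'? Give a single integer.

Step 1: declare c=24 at depth 0
Step 2: declare c=19 at depth 0
Step 3: declare c=97 at depth 0
Step 4: declare c=29 at depth 0
Step 5: enter scope (depth=1)
Step 6: enter scope (depth=2)
Step 7: declare b=(read c)=29 at depth 2
Visible at query point: b=29 c=29

Answer: 29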